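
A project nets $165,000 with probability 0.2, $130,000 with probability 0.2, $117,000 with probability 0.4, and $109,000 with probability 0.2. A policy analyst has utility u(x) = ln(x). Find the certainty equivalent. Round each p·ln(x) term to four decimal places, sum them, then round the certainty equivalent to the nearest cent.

E[u] = 0.2·ln(165000) + 0.2·ln(130000) + 0.4·ln(117000) + 0.2·ln(109000) = 2.4027 + 2.3551 + 4.6680 + 2.3198 = 11.7456
CE = e^11.7456 ≈ 126197.07

$126,197.07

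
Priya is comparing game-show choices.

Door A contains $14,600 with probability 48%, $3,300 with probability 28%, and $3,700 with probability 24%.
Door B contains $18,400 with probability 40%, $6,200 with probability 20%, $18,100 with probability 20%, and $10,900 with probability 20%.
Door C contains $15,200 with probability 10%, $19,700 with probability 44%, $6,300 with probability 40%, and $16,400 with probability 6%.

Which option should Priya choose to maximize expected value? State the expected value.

Door B ($14,400)

Door A = 0.48 × 14600 + 0.28 × 3300 + 0.24 × 3700 = 7008 + 924 + 888 = 8820
Door B = 0.4 × 18400 + 0.2 × 6200 + 0.2 × 18100 + 0.2 × 10900 = 7360 + 1240 + 3620 + 2180 = 14400
Door C = 0.1 × 15200 + 0.44 × 19700 + 0.4 × 6300 + 0.06 × 16400 = 1520 + 8668 + 2520 + 984 = 13692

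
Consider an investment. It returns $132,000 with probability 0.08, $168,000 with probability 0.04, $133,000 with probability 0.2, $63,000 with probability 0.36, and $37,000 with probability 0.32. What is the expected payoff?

EV = 0.08 × 132000 + 0.04 × 168000 + 0.2 × 133000 + 0.36 × 63000 + 0.32 × 37000 = 10560 + 6720 + 26600 + 22680 + 11840 = 78400

$78,400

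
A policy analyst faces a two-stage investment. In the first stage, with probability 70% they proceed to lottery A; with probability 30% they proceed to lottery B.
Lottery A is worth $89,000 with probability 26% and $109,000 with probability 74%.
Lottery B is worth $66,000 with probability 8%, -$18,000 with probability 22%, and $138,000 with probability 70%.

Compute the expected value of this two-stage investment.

$102,036

EV(A) = 0.26 × 89000 + 0.74 × 109000 = 23140 + 80660 = 103800
EV(B) = 0.08 × 66000 + 0.22 × (-18000) + 0.7 × 138000 = 5280 − 3960 + 96600 = 97920
Overall = 0.7 × 103800 + 0.3 × 97920 = 72660 + 29376 = 102036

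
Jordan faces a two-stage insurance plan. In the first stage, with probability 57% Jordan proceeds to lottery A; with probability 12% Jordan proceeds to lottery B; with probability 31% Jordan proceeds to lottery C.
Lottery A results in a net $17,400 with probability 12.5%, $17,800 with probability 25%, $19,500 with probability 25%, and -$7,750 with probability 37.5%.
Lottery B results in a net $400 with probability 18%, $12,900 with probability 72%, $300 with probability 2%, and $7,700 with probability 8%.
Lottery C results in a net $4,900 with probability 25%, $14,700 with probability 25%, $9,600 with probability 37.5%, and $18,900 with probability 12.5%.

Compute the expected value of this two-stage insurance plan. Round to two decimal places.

$9,463.65

EV(A) = 0.125 × 17400 + 0.25 × 17800 + 0.25 × 19500 + 0.375 × (-7750) = 2175 + 4450 + 4875 − 2906.25 = 8593.75
EV(B) = 0.18 × 400 + 0.72 × 12900 + 0.02 × 300 + 0.08 × 7700 = 72 + 9288 + 6 + 616 = 9982
EV(C) = 0.25 × 4900 + 0.25 × 14700 + 0.375 × 9600 + 0.125 × 18900 = 1225 + 3675 + 3600 + 2362.5 = 10862.5
Overall = 0.57 × 8593.75 + 0.12 × 9982 + 0.31 × 10862.5 = 4898.4375 + 1197.84 + 3367.375 = 9463.6525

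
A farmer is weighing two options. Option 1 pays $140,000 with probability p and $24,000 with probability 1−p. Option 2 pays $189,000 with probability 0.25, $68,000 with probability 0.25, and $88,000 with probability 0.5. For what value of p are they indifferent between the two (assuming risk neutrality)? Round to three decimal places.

p = 0.726

EV(Option 2) = 0.25 × 189000 + 0.25 × 68000 + 0.5 × 88000 = 47250 + 17000 + 44000 = 108250
p·140000 + (1−p)·24000 = 108250
116000p + 24000 = 108250
p = (108250 − 24000) / 116000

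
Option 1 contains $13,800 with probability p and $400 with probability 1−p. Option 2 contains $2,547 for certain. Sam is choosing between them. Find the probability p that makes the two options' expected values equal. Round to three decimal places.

p = 0.160

p·13800 + (1−p)·400 = 2547
13400p + 400 = 2547
p = (2547 − 400) / 13400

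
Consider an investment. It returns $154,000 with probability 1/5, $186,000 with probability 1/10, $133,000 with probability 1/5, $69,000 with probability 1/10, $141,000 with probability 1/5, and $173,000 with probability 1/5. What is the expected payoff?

EV = 1/5 × 154000 + 1/10 × 186000 + 1/5 × 133000 + 1/10 × 69000 + 1/5 × 141000 + 1/5 × 173000 = 30800 + 18600 + 26600 + 6900 + 28200 + 34600 = 145700

$145,700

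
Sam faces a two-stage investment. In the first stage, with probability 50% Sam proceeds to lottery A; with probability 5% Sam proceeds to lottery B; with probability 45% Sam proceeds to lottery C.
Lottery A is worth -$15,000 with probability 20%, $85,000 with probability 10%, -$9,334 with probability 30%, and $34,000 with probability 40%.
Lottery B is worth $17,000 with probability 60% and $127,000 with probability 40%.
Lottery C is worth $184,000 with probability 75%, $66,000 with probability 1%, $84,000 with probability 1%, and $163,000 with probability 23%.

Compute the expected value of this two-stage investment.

EV(A) = 0.2 × (-15000) + 0.1 × 85000 + 0.3 × (-9334) + 0.4 × 34000 = -3000 + 8500 − 2800.2 + 13600 = 16299.8
EV(B) = 0.6 × 17000 + 0.4 × 127000 = 10200 + 50800 = 61000
EV(C) = 0.75 × 184000 + 0.01 × 66000 + 0.01 × 84000 + 0.23 × 163000 = 138000 + 660 + 840 + 37490 = 176990
Overall = 0.5 × 16299.8 + 0.05 × 61000 + 0.45 × 176990 = 8149.9 + 3050 + 79645.5 = 90845.4

$90,845.40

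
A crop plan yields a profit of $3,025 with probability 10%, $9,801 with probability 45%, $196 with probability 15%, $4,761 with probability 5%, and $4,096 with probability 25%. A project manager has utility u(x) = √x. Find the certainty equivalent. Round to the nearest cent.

E[u] = 0.1·√3025 + 0.45·√9801 + 0.15·√196 + 0.05·√4761 + 0.25·√4096 = 0.1·55 + 0.45·99 + 0.15·14 + 0.05·69 + 0.25·64 = 71.6
CE = (71.6)² = 5126.56

$5,126.56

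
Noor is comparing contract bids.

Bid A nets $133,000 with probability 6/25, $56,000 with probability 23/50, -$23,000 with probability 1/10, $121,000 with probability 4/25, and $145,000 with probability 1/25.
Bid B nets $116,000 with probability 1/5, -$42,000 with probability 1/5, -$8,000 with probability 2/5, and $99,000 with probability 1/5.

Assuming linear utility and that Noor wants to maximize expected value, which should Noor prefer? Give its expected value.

Bid A ($80,540)

Bid A = 6/25 × 133000 + 23/50 × 56000 + 1/10 × (-23000) + 4/25 × 121000 + 1/25 × 145000 = 31920 + 25760 − 2300 + 19360 + 5800 = 80540
Bid B = 1/5 × 116000 + 1/5 × (-42000) + 2/5 × (-8000) + 1/5 × 99000 = 23200 − 8400 − 3200 + 19800 = 31400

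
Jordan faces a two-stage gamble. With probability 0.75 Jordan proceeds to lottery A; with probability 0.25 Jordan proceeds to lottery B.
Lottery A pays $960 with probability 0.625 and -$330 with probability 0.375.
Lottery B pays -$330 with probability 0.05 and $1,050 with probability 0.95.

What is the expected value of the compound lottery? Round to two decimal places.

EV(A) = 0.625 × 960 + 0.375 × (-330) = 600 − 123.75 = 476.25
EV(B) = 0.05 × (-330) + 0.95 × 1050 = -16.5 + 997.5 = 981
Overall = 0.75 × 476.25 + 0.25 × 981 = 357.1875 + 245.25 = 602.4375

$602.44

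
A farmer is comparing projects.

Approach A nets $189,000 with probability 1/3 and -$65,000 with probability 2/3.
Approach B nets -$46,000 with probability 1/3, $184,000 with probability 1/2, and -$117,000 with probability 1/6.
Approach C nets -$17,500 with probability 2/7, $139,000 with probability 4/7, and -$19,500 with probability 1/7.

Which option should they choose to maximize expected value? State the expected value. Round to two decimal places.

Approach C ($71,642.86)

Approach A = 1/3 × 189000 + 2/3 × (-65000) = 63000 − 43333.3333 = 19666.6667
Approach B = 1/3 × (-46000) + 1/2 × 184000 + 1/6 × (-117000) = -15333.3333 + 92000 − 19500 = 57166.6667
Approach C = 2/7 × (-17500) + 4/7 × 139000 + 1/7 × (-19500) = -5000 + 79428.5714 − 2785.7143 = 71642.8571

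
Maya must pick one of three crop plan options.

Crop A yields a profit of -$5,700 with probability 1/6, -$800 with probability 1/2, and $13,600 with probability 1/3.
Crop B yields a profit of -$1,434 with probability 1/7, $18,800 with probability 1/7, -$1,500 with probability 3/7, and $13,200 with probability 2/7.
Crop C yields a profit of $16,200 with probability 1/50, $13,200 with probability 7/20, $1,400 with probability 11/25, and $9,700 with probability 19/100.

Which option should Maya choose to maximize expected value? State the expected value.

Crop C ($7,403)

Crop A = 1/6 × (-5700) + 1/2 × (-800) + 1/3 × 13600 = -950 − 400 + 4533.3333 = 3183.3333
Crop B = 1/7 × (-1434) + 1/7 × 18800 + 3/7 × (-1500) + 2/7 × 13200 = -204.8571 + 2685.7143 − 642.8571 + 3771.4286 = 5609.4286
Crop C = 1/50 × 16200 + 7/20 × 13200 + 11/25 × 1400 + 19/100 × 9700 = 324 + 4620 + 616 + 1843 = 7403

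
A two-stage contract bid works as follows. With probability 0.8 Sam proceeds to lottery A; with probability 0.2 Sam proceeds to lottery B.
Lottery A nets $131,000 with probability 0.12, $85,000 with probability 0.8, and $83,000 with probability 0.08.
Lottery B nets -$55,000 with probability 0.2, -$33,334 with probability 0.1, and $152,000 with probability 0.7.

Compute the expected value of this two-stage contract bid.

EV(A) = 0.12 × 131000 + 0.8 × 85000 + 0.08 × 83000 = 15720 + 68000 + 6640 = 90360
EV(B) = 0.2 × (-55000) + 0.1 × (-33334) + 0.7 × 152000 = -11000 − 3333.4 + 106400 = 92066.6
Overall = 0.8 × 90360 + 0.2 × 92066.6 = 72288 + 18413.32 = 90701.32

$90,701.32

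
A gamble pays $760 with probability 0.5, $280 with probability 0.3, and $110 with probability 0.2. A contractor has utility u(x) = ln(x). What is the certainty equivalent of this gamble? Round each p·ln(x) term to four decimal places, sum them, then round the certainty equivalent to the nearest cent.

E[u] = 0.5·ln(760) + 0.3·ln(280) + 0.2·ln(110) = 3.3167 + 1.6904 + 0.9401 = 5.9472
CE = e^5.9472 ≈ 382.68

$382.68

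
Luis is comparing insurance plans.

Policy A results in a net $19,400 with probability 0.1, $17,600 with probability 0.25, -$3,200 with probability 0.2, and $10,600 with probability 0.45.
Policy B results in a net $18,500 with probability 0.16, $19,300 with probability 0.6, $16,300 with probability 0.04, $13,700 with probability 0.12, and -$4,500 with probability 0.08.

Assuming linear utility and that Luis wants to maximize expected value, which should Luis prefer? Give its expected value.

Policy A = 0.1 × 19400 + 0.25 × 17600 + 0.2 × (-3200) + 0.45 × 10600 = 1940 + 4400 − 640 + 4770 = 10470
Policy B = 0.16 × 18500 + 0.6 × 19300 + 0.04 × 16300 + 0.12 × 13700 + 0.08 × (-4500) = 2960 + 11580 + 652 + 1644 − 360 = 16476

Policy B ($16,476)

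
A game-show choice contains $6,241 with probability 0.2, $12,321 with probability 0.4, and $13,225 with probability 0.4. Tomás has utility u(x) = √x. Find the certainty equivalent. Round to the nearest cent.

E[u] = 0.2·√6241 + 0.4·√12321 + 0.4·√13225 = 0.2·79 + 0.4·111 + 0.4·115 = 106.2
CE = (106.2)² = 11278.44

$11,278.44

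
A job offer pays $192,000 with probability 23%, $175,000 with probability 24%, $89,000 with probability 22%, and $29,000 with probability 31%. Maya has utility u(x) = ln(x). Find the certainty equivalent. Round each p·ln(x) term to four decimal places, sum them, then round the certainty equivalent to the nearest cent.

E[u] = 0.23·ln(192000) + 0.24·ln(175000) + 0.22·ln(89000) + 0.31·ln(29000) = 2.7980 + 2.8974 + 2.5072 + 3.1853 = 11.3879
CE = e^11.3879 ≈ 88247.44

$88,247.44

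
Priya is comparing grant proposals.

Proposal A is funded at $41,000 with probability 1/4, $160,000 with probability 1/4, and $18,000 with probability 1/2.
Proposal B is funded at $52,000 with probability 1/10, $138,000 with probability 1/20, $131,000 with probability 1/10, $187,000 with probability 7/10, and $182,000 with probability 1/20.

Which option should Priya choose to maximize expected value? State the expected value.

Proposal A = 1/4 × 41000 + 1/4 × 160000 + 1/2 × 18000 = 10250 + 40000 + 9000 = 59250
Proposal B = 1/10 × 52000 + 1/20 × 138000 + 1/10 × 131000 + 7/10 × 187000 + 1/20 × 182000 = 5200 + 6900 + 13100 + 130900 + 9100 = 165200

Proposal B ($165,200)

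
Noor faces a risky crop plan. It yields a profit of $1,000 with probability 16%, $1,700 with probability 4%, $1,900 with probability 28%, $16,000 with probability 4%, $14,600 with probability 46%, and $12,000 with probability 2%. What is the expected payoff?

$8,356

EV = 0.16 × 1000 + 0.04 × 1700 + 0.28 × 1900 + 0.04 × 16000 + 0.46 × 14600 + 0.02 × 12000 = 160 + 68 + 532 + 640 + 6716 + 240 = 8356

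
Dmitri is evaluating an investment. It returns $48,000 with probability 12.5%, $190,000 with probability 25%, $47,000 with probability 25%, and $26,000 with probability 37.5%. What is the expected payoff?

EV = 0.125 × 48000 + 0.25 × 190000 + 0.25 × 47000 + 0.375 × 26000 = 6000 + 47500 + 11750 + 9750 = 75000

$75,000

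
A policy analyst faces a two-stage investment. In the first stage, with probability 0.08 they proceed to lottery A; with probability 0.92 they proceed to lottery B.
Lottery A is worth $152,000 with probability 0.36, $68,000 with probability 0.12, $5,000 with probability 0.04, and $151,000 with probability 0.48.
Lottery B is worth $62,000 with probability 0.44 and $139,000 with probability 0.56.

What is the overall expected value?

EV(A) = 0.36 × 152000 + 0.12 × 68000 + 0.04 × 5000 + 0.48 × 151000 = 54720 + 8160 + 200 + 72480 = 135560
EV(B) = 0.44 × 62000 + 0.56 × 139000 = 27280 + 77840 = 105120
Overall = 0.08 × 135560 + 0.92 × 105120 = 10844.8 + 96710.4 = 107555.2

$107,555.20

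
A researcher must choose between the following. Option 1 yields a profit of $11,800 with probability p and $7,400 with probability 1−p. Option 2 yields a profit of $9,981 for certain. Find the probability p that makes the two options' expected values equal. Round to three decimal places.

p = 0.587

p·11800 + (1−p)·7400 = 9981
4400p + 7400 = 9981
p = (9981 − 7400) / 4400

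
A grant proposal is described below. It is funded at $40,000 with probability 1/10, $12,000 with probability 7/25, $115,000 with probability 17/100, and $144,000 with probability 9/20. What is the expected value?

EV = 1/10 × 40000 + 7/25 × 12000 + 17/100 × 115000 + 9/20 × 144000 = 4000 + 3360 + 19550 + 64800 = 91710

$91,710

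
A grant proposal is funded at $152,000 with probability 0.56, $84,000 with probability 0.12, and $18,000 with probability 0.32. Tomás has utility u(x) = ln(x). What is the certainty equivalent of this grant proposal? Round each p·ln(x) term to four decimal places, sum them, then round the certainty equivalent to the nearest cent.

$71,517.68

E[u] = 0.56·ln(152000) + 0.12·ln(84000) + 0.32·ln(18000) = 6.6817 + 1.3606 + 3.1354 = 11.1777
CE = e^11.1777 ≈ 71517.68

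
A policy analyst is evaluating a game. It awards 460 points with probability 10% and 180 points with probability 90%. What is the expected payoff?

EV = 0.1 × 460 + 0.9 × 180 = 46 + 162 = 208

208 points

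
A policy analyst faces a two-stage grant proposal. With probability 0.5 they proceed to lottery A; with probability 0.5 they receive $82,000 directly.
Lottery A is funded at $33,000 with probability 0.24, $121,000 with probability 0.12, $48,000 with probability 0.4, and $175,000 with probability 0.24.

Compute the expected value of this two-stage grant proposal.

EV(A) = 0.24 × 33000 + 0.12 × 121000 + 0.4 × 48000 + 0.24 × 175000 = 7920 + 14520 + 19200 + 42000 = 83640
Branch B: 82000 (certain)
Overall = 0.5 × 83640 + 0.5 × 82000 = 41820 + 41000 = 82820

$82,820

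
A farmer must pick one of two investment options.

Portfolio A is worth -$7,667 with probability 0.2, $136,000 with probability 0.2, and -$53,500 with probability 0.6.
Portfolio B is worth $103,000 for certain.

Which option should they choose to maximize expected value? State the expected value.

Portfolio B ($103,000)

Portfolio A = 0.2 × (-7667) + 0.2 × 136000 + 0.6 × (-53500) = -1533.4 + 27200 − 32100 = -6433.4
Portfolio B: 103000 (certain)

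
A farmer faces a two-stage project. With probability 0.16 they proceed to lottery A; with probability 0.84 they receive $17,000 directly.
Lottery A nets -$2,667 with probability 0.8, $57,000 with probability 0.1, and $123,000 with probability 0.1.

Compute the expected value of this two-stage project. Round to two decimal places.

EV(A) = 0.8 × (-2667) + 0.1 × 57000 + 0.1 × 123000 = -2133.6 + 5700 + 12300 = 15866.4
Branch B: 17000 (certain)
Overall = 0.16 × 15866.4 + 0.84 × 17000 = 2538.624 + 14280 = 16818.624

$16,818.62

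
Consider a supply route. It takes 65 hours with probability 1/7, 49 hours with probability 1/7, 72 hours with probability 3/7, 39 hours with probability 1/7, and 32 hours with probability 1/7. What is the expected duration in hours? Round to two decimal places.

57.29 hours

EV = 1/7 × 65 + 1/7 × 49 + 3/7 × 72 + 1/7 × 39 + 1/7 × 32 = 9.2857 + 7 + 30.8571 + 5.5714 + 4.5714 = 57.2857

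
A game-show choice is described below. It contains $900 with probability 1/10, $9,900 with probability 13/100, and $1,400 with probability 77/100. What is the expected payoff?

$2,455

EV = 1/10 × 900 + 13/100 × 9900 + 77/100 × 1400 = 90 + 1287 + 1078 = 2455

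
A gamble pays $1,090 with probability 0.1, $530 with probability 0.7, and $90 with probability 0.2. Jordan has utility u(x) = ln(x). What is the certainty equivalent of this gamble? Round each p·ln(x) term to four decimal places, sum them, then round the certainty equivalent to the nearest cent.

$399.57

E[u] = 0.1·ln(1090) + 0.7·ln(530) + 0.2·ln(90) = 0.6994 + 4.3910 + 0.9000 = 5.9904
CE = e^5.9904 ≈ 399.57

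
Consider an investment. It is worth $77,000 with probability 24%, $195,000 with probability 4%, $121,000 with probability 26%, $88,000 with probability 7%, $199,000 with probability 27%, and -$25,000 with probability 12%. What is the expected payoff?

EV = 0.24 × 77000 + 0.04 × 195000 + 0.26 × 121000 + 0.07 × 88000 + 0.27 × 199000 + 0.12 × (-25000) = 18480 + 7800 + 31460 + 6160 + 53730 − 3000 = 114630

$114,630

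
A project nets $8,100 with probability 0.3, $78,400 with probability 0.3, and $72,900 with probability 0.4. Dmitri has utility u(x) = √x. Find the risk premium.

$7,149

E[u] = 0.3·√8100 + 0.3·√78400 + 0.4·√72900 = 0.3·90 + 0.3·280 + 0.4·270 = 219
CE = (219)² = 47961
Risk premium = EV − CE = 55110 − 47961 = 7149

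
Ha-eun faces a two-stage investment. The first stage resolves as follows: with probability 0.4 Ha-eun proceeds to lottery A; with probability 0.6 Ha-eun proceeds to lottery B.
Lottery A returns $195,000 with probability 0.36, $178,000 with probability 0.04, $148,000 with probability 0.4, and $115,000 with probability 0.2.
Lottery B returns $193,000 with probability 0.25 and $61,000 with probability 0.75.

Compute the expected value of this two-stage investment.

$120,208

EV(A) = 0.36 × 195000 + 0.04 × 178000 + 0.4 × 148000 + 0.2 × 115000 = 70200 + 7120 + 59200 + 23000 = 159520
EV(B) = 0.25 × 193000 + 0.75 × 61000 = 48250 + 45750 = 94000
Overall = 0.4 × 159520 + 0.6 × 94000 = 63808 + 56400 = 120208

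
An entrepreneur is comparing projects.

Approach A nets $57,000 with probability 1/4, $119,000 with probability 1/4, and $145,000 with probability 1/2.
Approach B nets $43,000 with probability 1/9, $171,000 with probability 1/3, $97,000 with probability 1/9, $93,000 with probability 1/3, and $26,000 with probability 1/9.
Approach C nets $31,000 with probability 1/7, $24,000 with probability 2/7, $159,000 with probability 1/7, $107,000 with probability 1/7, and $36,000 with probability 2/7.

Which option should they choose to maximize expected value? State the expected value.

Approach A ($116,500)

Approach A = 1/4 × 57000 + 1/4 × 119000 + 1/2 × 145000 = 14250 + 29750 + 72500 = 116500
Approach B = 1/9 × 43000 + 1/3 × 171000 + 1/9 × 97000 + 1/3 × 93000 + 1/9 × 26000 = 4777.7778 + 57000 + 10777.7778 + 31000 + 2888.8889 = 106444.4444
Approach C = 1/7 × 31000 + 2/7 × 24000 + 1/7 × 159000 + 1/7 × 107000 + 2/7 × 36000 = 4428.5714 + 6857.1429 + 22714.2857 + 15285.7143 + 10285.7143 = 59571.4286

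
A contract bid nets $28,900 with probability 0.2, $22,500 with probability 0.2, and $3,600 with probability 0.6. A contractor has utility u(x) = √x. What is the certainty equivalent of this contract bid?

E[u] = 0.2·√28900 + 0.2·√22500 + 0.6·√3600 = 0.2·170 + 0.2·150 + 0.6·60 = 100
CE = (100)² = 10000

$10,000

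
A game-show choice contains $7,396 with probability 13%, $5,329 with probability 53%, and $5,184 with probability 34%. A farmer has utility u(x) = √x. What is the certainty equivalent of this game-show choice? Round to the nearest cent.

$5,527.92

E[u] = 0.13·√7396 + 0.53·√5329 + 0.34·√5184 = 0.13·86 + 0.53·73 + 0.34·72 = 74.35
CE = (74.35)² = 5527.9225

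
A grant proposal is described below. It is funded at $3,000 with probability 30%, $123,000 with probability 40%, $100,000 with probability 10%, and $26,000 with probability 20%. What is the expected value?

$65,300

EV = 0.3 × 3000 + 0.4 × 123000 + 0.1 × 100000 + 0.2 × 26000 = 900 + 49200 + 10000 + 5200 = 65300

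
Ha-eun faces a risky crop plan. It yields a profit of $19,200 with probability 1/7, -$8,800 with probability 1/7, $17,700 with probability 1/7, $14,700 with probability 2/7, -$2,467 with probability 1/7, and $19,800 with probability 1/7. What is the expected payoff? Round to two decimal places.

EV = 1/7 × 19200 + 1/7 × (-8800) + 1/7 × 17700 + 2/7 × 14700 + 1/7 × (-2467) + 1/7 × 19800 = 2742.8571 − 1257.1429 + 2528.5714 + 4200 − 352.4286 + 2828.5714 = 10690.4286

$10,690.43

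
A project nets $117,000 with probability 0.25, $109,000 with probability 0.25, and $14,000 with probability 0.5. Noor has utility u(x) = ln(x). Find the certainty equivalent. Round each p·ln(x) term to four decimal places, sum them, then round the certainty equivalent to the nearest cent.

E[u] = 0.25·ln(117000) + 0.25·ln(109000) + 0.5·ln(14000) = 2.9175 + 2.8998 + 4.7734 = 10.5907
CE = e^10.5907 ≈ 39763.31

$39,763.31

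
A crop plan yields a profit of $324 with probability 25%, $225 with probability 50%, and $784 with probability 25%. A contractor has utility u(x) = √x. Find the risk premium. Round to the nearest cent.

$28.50

E[u] = 0.25·√324 + 0.5·√225 + 0.25·√784 = 0.25·18 + 0.5·15 + 0.25·28 = 19
CE = (19)² = 361
Risk premium = EV − CE = 389.5 − 361 = 28.5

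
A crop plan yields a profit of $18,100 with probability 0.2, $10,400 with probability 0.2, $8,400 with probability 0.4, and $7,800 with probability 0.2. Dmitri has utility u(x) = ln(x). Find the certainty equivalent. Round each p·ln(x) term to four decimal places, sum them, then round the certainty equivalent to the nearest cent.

E[u] = 0.2·ln(18100) + 0.2·ln(10400) + 0.4·ln(8400) + 0.2·ln(7800) = 1.9607 + 1.8499 + 3.6144 + 1.7924 = 9.2174
CE = e^9.2174 ≈ 10070.85

$10,070.85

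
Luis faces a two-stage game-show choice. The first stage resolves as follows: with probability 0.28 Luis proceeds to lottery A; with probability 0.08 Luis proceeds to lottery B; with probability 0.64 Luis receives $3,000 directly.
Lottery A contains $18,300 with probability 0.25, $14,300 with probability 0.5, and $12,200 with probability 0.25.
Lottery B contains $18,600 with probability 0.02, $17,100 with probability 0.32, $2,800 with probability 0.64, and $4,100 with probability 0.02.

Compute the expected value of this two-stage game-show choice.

EV(A) = 0.25 × 18300 + 0.5 × 14300 + 0.25 × 12200 = 4575 + 7150 + 3050 = 14775
EV(B) = 0.02 × 18600 + 0.32 × 17100 + 0.64 × 2800 + 0.02 × 4100 = 372 + 5472 + 1792 + 82 = 7718
Branch C: 3000 (certain)
Overall = 0.28 × 14775 + 0.08 × 7718 + 0.64 × 3000 = 4137 + 617.44 + 1920 = 6674.44

$6,674.44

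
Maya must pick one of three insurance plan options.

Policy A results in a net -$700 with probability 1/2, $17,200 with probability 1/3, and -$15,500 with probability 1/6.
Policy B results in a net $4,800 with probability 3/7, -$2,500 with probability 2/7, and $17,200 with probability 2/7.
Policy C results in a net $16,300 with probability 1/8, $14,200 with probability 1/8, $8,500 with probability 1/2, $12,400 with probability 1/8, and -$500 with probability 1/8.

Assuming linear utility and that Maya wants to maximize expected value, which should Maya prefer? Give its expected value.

Policy A = 1/2 × (-700) + 1/3 × 17200 + 1/6 × (-15500) = -350 + 5733.3333 − 2583.3333 = 2800
Policy B = 3/7 × 4800 + 2/7 × (-2500) + 2/7 × 17200 = 2057.1429 − 714.2857 + 4914.2857 = 6257.1429
Policy C = 1/8 × 16300 + 1/8 × 14200 + 1/2 × 8500 + 1/8 × 12400 + 1/8 × (-500) = 2037.5 + 1775 + 4250 + 1550 − 62.5 = 9550

Policy C ($9,550)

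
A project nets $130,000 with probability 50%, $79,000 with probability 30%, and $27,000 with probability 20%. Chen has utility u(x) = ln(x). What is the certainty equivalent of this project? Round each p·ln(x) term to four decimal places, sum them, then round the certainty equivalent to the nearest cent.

$81,756.45

E[u] = 0.5·ln(130000) + 0.3·ln(79000) + 0.2·ln(27000) = 5.8876 + 3.3832 + 2.0407 = 11.3115
CE = e^11.3115 ≈ 81756.45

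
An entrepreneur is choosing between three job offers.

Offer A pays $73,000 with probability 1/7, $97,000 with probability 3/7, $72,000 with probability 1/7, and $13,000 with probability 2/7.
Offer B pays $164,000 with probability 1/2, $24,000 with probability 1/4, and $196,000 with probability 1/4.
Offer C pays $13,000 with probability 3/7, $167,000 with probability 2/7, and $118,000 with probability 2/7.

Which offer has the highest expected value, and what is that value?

Offer A = 1/7 × 73000 + 3/7 × 97000 + 1/7 × 72000 + 2/7 × 13000 = 10428.5714 + 41571.4286 + 10285.7143 + 3714.2857 = 66000
Offer B = 1/2 × 164000 + 1/4 × 24000 + 1/4 × 196000 = 82000 + 6000 + 49000 = 137000
Offer C = 3/7 × 13000 + 2/7 × 167000 + 2/7 × 118000 = 5571.4286 + 47714.2857 + 33714.2857 = 87000

Offer B ($137,000)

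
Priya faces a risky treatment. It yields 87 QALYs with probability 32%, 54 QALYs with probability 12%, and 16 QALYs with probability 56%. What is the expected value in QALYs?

EV = 0.32 × 87 + 0.12 × 54 + 0.56 × 16 = 27.84 + 6.48 + 8.96 = 43.28

43.28 QALYs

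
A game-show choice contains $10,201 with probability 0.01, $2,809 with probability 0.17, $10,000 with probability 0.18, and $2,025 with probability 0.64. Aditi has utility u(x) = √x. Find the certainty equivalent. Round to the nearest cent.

$3,228.51

E[u] = 0.01·√10201 + 0.17·√2809 + 0.18·√10000 + 0.64·√2025 = 0.01·101 + 0.17·53 + 0.18·100 + 0.64·45 = 56.82
CE = (56.82)² = 3228.5124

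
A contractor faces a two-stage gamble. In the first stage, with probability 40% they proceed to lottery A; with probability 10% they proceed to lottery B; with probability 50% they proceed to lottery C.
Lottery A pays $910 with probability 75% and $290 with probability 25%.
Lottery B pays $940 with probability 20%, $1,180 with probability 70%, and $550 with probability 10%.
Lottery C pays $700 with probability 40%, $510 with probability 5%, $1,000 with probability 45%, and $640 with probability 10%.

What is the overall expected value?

$818.65

EV(A) = 0.75 × 910 + 0.25 × 290 = 682.5 + 72.5 = 755
EV(B) = 0.2 × 940 + 0.7 × 1180 + 0.1 × 550 = 188 + 826 + 55 = 1069
EV(C) = 0.4 × 700 + 0.05 × 510 + 0.45 × 1000 + 0.1 × 640 = 280 + 25.5 + 450 + 64 = 819.5
Overall = 0.4 × 755 + 0.1 × 1069 + 0.5 × 819.5 = 302 + 106.9 + 409.75 = 818.65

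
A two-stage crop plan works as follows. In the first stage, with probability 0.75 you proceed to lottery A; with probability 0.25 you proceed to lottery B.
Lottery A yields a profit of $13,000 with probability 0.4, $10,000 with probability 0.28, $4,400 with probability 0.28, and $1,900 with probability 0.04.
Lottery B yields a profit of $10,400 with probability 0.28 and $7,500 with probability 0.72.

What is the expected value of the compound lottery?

$9,059

EV(A) = 0.4 × 13000 + 0.28 × 10000 + 0.28 × 4400 + 0.04 × 1900 = 5200 + 2800 + 1232 + 76 = 9308
EV(B) = 0.28 × 10400 + 0.72 × 7500 = 2912 + 5400 = 8312
Overall = 0.75 × 9308 + 0.25 × 8312 = 6981 + 2078 = 9059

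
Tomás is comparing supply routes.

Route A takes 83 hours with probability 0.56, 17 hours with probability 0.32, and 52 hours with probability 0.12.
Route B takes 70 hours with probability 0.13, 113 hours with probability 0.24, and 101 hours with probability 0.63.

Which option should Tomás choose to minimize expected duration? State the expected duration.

Route A (58.16 hours)

Route A = 0.56 × 83 + 0.32 × 17 + 0.12 × 52 = 46.48 + 5.44 + 6.24 = 58.16
Route B = 0.13 × 70 + 0.24 × 113 + 0.63 × 101 = 9.1 + 27.12 + 63.63 = 99.85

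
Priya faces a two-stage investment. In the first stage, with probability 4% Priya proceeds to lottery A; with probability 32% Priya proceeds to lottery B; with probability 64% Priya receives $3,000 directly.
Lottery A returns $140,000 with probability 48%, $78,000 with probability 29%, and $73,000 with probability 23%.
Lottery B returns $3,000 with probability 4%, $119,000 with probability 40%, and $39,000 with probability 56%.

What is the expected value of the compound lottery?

$28,443.60

EV(A) = 0.48 × 140000 + 0.29 × 78000 + 0.23 × 73000 = 67200 + 22620 + 16790 = 106610
EV(B) = 0.04 × 3000 + 0.4 × 119000 + 0.56 × 39000 = 120 + 47600 + 21840 = 69560
Branch C: 3000 (certain)
Overall = 0.04 × 106610 + 0.32 × 69560 + 0.64 × 3000 = 4264.4 + 22259.2 + 1920 = 28443.6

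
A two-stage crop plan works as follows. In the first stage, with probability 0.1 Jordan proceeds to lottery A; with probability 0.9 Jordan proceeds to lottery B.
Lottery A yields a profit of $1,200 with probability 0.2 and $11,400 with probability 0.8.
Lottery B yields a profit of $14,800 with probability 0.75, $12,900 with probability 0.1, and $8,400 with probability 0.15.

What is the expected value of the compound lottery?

$13,221

EV(A) = 0.2 × 1200 + 0.8 × 11400 = 240 + 9120 = 9360
EV(B) = 0.75 × 14800 + 0.1 × 12900 + 0.15 × 8400 = 11100 + 1290 + 1260 = 13650
Overall = 0.1 × 9360 + 0.9 × 13650 = 936 + 12285 = 13221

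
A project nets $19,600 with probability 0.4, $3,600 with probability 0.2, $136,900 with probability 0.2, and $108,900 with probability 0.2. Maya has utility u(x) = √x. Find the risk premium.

E[u] = 0.4·√19600 + 0.2·√3600 + 0.2·√136900 + 0.2·√108900 = 0.4·140 + 0.2·60 + 0.2·370 + 0.2·330 = 208
CE = (208)² = 43264
Risk premium = EV − CE = 57720 − 43264 = 14456

$14,456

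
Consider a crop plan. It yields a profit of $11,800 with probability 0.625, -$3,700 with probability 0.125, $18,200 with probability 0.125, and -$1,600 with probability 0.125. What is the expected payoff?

EV = 0.625 × 11800 + 0.125 × (-3700) + 0.125 × 18200 + 0.125 × (-1600) = 7375 − 462.5 + 2275 − 200 = 8987.5

$8,987.50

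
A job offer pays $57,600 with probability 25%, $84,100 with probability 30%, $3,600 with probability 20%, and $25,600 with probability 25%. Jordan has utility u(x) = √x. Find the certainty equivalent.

$39,601

E[u] = 0.25·√57600 + 0.3·√84100 + 0.2·√3600 + 0.25·√25600 = 0.25·240 + 0.3·290 + 0.2·60 + 0.25·160 = 199
CE = (199)² = 39601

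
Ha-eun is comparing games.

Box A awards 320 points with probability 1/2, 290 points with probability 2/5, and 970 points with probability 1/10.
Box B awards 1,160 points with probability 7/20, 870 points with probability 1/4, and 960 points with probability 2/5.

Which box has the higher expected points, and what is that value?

Box A = 1/2 × 320 + 2/5 × 290 + 1/10 × 970 = 160 + 116 + 97 = 373
Box B = 7/20 × 1160 + 1/4 × 870 + 2/5 × 960 = 406 + 217.5 + 384 = 1007.5

Box B (1007.5 points)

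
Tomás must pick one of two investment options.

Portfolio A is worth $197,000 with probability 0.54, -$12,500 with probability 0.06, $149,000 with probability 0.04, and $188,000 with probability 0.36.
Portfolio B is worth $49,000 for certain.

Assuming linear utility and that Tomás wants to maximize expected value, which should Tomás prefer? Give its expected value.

Portfolio A = 0.54 × 197000 + 0.06 × (-12500) + 0.04 × 149000 + 0.36 × 188000 = 106380 − 750 + 5960 + 67680 = 179270
Portfolio B: 49000 (certain)

Portfolio A ($179,270)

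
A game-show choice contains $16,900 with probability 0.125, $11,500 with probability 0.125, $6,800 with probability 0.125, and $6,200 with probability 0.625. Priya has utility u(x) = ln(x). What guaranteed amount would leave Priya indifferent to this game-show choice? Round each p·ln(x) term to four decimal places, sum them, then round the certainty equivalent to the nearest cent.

E[u] = 0.125·ln(16900) + 0.125·ln(11500) + 0.125·ln(6800) + 0.625·ln(6200) = 1.2169 + 1.1688 + 1.1031 + 5.4577 = 8.9465
CE = e^8.9465 ≈ 7680.96

$7,680.96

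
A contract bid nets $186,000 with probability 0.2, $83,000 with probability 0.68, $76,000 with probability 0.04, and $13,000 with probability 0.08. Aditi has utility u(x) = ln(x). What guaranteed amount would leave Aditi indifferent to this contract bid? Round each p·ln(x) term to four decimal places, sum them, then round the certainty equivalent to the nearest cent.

$83,792.60

E[u] = 0.2·ln(186000) + 0.68·ln(83000) + 0.04·ln(76000) + 0.08·ln(13000) = 2.4267 + 7.7021 + 0.4495 + 0.7578 = 11.3361
CE = e^11.3361 ≈ 83792.60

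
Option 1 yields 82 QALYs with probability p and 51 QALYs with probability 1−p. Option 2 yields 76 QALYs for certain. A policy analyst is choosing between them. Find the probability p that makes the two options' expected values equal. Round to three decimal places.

p = 0.806

p·82 + (1−p)·51 = 76
31p + 51 = 76
p = (76 − 51) / 31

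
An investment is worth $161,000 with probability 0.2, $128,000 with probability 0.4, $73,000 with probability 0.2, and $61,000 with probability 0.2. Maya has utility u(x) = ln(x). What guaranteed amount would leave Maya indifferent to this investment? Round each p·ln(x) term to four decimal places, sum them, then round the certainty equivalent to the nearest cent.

$103,259.45

E[u] = 0.2·ln(161000) + 0.4·ln(128000) + 0.2·ln(73000) + 0.2·ln(61000) = 2.3978 + 4.7039 + 2.2396 + 2.2037 = 11.5450
CE = e^11.5450 ≈ 103259.45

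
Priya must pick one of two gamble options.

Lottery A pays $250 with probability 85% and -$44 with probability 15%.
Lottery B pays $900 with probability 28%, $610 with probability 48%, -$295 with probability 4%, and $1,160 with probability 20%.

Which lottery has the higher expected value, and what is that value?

Lottery B ($765)

Lottery A = 0.85 × 250 + 0.15 × (-44) = 212.5 − 6.6 = 205.9
Lottery B = 0.28 × 900 + 0.48 × 610 + 0.04 × (-295) + 0.2 × 1160 = 252 + 292.8 − 11.8 + 232 = 765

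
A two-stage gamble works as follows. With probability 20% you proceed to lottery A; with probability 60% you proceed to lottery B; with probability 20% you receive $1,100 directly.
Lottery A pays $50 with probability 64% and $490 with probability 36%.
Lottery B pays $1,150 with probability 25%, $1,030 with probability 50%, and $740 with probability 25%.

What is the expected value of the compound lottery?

$854.18

EV(A) = 0.64 × 50 + 0.36 × 490 = 32 + 176.4 = 208.4
EV(B) = 0.25 × 1150 + 0.5 × 1030 + 0.25 × 740 = 287.5 + 515 + 185 = 987.5
Branch C: 1100 (certain)
Overall = 0.2 × 208.4 + 0.6 × 987.5 + 0.2 × 1100 = 41.68 + 592.5 + 220 = 854.18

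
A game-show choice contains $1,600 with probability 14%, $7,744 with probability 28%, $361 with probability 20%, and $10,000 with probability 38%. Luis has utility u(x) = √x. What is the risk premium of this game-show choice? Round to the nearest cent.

E[u] = 0.14·√1600 + 0.28·√7744 + 0.2·√361 + 0.38·√10000 = 0.14·40 + 0.28·88 + 0.2·19 + 0.38·100 = 72.04
CE = (72.04)² = 5189.7616
Risk premium = EV − CE = 6264.52 − 5189.7616 = 1074.7584

$1,074.76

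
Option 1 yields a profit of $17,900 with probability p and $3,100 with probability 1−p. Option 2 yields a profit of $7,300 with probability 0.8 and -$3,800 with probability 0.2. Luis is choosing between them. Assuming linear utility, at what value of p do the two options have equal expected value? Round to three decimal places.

EV(Option 2) = 0.8 × 7300 + 0.2 × (-3800) = 5840 − 760 = 5080
p·17900 + (1−p)·3100 = 5080
14800p + 3100 = 5080
p = (5080 − 3100) / 14800

p = 0.134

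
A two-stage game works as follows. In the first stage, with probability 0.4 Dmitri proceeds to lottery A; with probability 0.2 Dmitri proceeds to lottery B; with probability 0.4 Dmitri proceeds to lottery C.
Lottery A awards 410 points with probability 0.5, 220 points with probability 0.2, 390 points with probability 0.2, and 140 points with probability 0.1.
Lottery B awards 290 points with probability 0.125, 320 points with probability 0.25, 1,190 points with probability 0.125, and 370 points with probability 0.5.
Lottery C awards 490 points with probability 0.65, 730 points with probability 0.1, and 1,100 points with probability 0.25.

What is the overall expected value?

493 points

EV(A) = 0.5 × 410 + 0.2 × 220 + 0.2 × 390 + 0.1 × 140 = 205 + 44 + 78 + 14 = 341
EV(B) = 0.125 × 290 + 0.25 × 320 + 0.125 × 1190 + 0.5 × 370 = 36.25 + 80 + 148.75 + 185 = 450
EV(C) = 0.65 × 490 + 0.1 × 730 + 0.25 × 1100 = 318.5 + 73 + 275 = 666.5
Overall = 0.4 × 341 + 0.2 × 450 + 0.4 × 666.5 = 136.4 + 90 + 266.6 = 493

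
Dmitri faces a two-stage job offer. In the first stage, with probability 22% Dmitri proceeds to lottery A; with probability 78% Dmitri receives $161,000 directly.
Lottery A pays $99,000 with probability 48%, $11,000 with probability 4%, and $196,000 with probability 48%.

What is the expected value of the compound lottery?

EV(A) = 0.48 × 99000 + 0.04 × 11000 + 0.48 × 196000 = 47520 + 440 + 94080 = 142040
Branch B: 161000 (certain)
Overall = 0.22 × 142040 + 0.78 × 161000 = 31248.8 + 125580 = 156828.8

$156,828.80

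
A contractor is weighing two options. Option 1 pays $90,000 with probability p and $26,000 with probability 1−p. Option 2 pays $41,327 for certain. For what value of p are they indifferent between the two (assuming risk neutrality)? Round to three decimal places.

p·90000 + (1−p)·26000 = 41327
64000p + 26000 = 41327
p = (41327 − 26000) / 64000

p = 0.239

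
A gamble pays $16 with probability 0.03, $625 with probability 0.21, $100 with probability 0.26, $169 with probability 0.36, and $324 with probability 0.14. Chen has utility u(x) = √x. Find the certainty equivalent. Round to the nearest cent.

$230.13

E[u] = 0.03·√16 + 0.21·√625 + 0.26·√100 + 0.36·√169 + 0.14·√324 = 0.03·4 + 0.21·25 + 0.26·10 + 0.36·13 + 0.14·18 = 15.17
CE = (15.17)² = 230.1289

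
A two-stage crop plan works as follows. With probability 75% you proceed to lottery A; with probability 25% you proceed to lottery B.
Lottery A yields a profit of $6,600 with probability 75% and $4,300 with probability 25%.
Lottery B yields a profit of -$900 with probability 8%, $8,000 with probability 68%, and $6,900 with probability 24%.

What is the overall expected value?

$6,274.75

EV(A) = 0.75 × 6600 + 0.25 × 4300 = 4950 + 1075 = 6025
EV(B) = 0.08 × (-900) + 0.68 × 8000 + 0.24 × 6900 = -72 + 5440 + 1656 = 7024
Overall = 0.75 × 6025 + 0.25 × 7024 = 4518.75 + 1756 = 6274.75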